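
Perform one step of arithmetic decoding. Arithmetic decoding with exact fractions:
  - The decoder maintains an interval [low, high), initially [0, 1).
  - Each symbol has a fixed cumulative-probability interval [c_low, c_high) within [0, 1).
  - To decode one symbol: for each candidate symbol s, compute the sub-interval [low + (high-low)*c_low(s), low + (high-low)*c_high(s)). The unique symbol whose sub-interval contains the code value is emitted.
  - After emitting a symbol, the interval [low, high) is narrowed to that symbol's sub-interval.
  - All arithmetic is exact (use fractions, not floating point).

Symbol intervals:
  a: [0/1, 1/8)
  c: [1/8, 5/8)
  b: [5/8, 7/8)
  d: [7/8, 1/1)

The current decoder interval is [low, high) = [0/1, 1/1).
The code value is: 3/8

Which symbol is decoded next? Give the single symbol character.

Interval width = high − low = 1/1 − 0/1 = 1/1
Scaled code = (code − low) / width = (3/8 − 0/1) / 1/1 = 3/8
  a: [0/1, 1/8) 
  c: [1/8, 5/8) ← scaled code falls here ✓
  b: [5/8, 7/8) 
  d: [7/8, 1/1) 

Answer: c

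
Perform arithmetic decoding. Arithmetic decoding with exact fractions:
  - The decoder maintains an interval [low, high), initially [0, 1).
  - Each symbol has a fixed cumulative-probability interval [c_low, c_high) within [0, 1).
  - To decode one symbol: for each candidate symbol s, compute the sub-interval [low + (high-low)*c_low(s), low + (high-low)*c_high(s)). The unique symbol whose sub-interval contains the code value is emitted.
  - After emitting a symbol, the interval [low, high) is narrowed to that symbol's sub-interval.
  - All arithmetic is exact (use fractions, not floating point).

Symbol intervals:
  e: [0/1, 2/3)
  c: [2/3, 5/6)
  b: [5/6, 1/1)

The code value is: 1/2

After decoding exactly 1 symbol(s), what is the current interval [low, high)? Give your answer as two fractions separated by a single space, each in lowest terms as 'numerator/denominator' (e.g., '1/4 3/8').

Step 1: interval [0/1, 1/1), width = 1/1 - 0/1 = 1/1
  'e': [0/1 + 1/1*0/1, 0/1 + 1/1*2/3) = [0/1, 2/3) <- contains code 1/2
  'c': [0/1 + 1/1*2/3, 0/1 + 1/1*5/6) = [2/3, 5/6)
  'b': [0/1 + 1/1*5/6, 0/1 + 1/1*1/1) = [5/6, 1/1)
  emit 'e', narrow to [0/1, 2/3)

Answer: 0/1 2/3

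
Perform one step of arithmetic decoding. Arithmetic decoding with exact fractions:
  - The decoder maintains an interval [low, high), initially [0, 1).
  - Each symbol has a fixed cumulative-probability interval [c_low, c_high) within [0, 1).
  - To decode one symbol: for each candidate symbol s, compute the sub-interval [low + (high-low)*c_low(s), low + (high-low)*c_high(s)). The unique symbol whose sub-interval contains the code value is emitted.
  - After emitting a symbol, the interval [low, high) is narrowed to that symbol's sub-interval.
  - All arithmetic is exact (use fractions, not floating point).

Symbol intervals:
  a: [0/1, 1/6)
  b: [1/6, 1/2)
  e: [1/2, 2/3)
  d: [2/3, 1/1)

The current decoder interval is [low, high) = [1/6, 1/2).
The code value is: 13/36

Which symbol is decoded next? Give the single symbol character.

Interval width = high − low = 1/2 − 1/6 = 1/3
Scaled code = (code − low) / width = (13/36 − 1/6) / 1/3 = 7/12
  a: [0/1, 1/6) 
  b: [1/6, 1/2) 
  e: [1/2, 2/3) ← scaled code falls here ✓
  d: [2/3, 1/1) 

Answer: e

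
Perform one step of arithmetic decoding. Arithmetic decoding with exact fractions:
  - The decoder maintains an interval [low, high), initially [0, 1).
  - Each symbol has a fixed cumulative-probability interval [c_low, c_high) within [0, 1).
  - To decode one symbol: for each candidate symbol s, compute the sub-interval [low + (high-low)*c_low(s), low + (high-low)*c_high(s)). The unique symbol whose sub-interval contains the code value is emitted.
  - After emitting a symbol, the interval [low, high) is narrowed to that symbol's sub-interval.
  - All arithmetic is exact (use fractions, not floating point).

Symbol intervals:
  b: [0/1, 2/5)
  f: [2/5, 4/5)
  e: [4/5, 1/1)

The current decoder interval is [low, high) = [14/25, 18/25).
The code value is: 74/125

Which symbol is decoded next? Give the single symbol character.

Interval width = high − low = 18/25 − 14/25 = 4/25
Scaled code = (code − low) / width = (74/125 − 14/25) / 4/25 = 1/5
  b: [0/1, 2/5) ← scaled code falls here ✓
  f: [2/5, 4/5) 
  e: [4/5, 1/1) 

Answer: b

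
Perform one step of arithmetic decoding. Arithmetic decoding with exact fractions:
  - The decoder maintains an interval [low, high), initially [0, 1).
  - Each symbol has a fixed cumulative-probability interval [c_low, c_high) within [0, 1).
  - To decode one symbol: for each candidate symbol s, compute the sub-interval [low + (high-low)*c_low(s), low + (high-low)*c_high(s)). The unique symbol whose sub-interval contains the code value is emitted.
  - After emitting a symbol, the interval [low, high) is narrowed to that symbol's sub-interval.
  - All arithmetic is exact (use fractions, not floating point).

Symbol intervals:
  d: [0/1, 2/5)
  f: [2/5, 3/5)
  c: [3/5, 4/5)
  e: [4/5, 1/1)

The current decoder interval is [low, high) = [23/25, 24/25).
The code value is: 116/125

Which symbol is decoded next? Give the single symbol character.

Answer: d

Derivation:
Interval width = high − low = 24/25 − 23/25 = 1/25
Scaled code = (code − low) / width = (116/125 − 23/25) / 1/25 = 1/5
  d: [0/1, 2/5) ← scaled code falls here ✓
  f: [2/5, 3/5) 
  c: [3/5, 4/5) 
  e: [4/5, 1/1) 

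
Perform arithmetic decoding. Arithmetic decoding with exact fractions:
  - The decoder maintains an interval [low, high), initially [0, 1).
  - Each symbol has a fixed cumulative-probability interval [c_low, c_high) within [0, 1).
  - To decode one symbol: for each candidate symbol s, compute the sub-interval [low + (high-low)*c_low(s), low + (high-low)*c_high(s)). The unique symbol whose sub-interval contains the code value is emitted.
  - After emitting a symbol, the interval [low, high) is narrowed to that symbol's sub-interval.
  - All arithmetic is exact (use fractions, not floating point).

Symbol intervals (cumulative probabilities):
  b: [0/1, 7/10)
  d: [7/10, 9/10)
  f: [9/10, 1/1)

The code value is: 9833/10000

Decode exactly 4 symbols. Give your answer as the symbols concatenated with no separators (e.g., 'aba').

Answer: fdbf

Derivation:
Step 1: interval [0/1, 1/1), width = 1/1 - 0/1 = 1/1
  'b': [0/1 + 1/1*0/1, 0/1 + 1/1*7/10) = [0/1, 7/10)
  'd': [0/1 + 1/1*7/10, 0/1 + 1/1*9/10) = [7/10, 9/10)
  'f': [0/1 + 1/1*9/10, 0/1 + 1/1*1/1) = [9/10, 1/1) <- contains code 9833/10000
  emit 'f', narrow to [9/10, 1/1)
Step 2: interval [9/10, 1/1), width = 1/1 - 9/10 = 1/10
  'b': [9/10 + 1/10*0/1, 9/10 + 1/10*7/10) = [9/10, 97/100)
  'd': [9/10 + 1/10*7/10, 9/10 + 1/10*9/10) = [97/100, 99/100) <- contains code 9833/10000
  'f': [9/10 + 1/10*9/10, 9/10 + 1/10*1/1) = [99/100, 1/1)
  emit 'd', narrow to [97/100, 99/100)
Step 3: interval [97/100, 99/100), width = 99/100 - 97/100 = 1/50
  'b': [97/100 + 1/50*0/1, 97/100 + 1/50*7/10) = [97/100, 123/125) <- contains code 9833/10000
  'd': [97/100 + 1/50*7/10, 97/100 + 1/50*9/10) = [123/125, 247/250)
  'f': [97/100 + 1/50*9/10, 97/100 + 1/50*1/1) = [247/250, 99/100)
  emit 'b', narrow to [97/100, 123/125)
Step 4: interval [97/100, 123/125), width = 123/125 - 97/100 = 7/500
  'b': [97/100 + 7/500*0/1, 97/100 + 7/500*7/10) = [97/100, 4899/5000)
  'd': [97/100 + 7/500*7/10, 97/100 + 7/500*9/10) = [4899/5000, 4913/5000)
  'f': [97/100 + 7/500*9/10, 97/100 + 7/500*1/1) = [4913/5000, 123/125) <- contains code 9833/10000
  emit 'f', narrow to [4913/5000, 123/125)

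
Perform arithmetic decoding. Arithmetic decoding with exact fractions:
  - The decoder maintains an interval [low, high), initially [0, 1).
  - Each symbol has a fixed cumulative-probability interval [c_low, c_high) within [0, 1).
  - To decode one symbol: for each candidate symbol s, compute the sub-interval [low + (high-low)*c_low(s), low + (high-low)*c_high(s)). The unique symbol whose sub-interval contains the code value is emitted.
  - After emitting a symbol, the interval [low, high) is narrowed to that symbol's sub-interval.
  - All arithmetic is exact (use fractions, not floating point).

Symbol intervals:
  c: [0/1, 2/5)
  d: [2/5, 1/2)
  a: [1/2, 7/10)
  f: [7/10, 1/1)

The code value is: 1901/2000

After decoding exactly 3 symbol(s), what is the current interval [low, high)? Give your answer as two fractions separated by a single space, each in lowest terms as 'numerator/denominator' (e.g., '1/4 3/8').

Answer: 473/500 191/200

Derivation:
Step 1: interval [0/1, 1/1), width = 1/1 - 0/1 = 1/1
  'c': [0/1 + 1/1*0/1, 0/1 + 1/1*2/5) = [0/1, 2/5)
  'd': [0/1 + 1/1*2/5, 0/1 + 1/1*1/2) = [2/5, 1/2)
  'a': [0/1 + 1/1*1/2, 0/1 + 1/1*7/10) = [1/2, 7/10)
  'f': [0/1 + 1/1*7/10, 0/1 + 1/1*1/1) = [7/10, 1/1) <- contains code 1901/2000
  emit 'f', narrow to [7/10, 1/1)
Step 2: interval [7/10, 1/1), width = 1/1 - 7/10 = 3/10
  'c': [7/10 + 3/10*0/1, 7/10 + 3/10*2/5) = [7/10, 41/50)
  'd': [7/10 + 3/10*2/5, 7/10 + 3/10*1/2) = [41/50, 17/20)
  'a': [7/10 + 3/10*1/2, 7/10 + 3/10*7/10) = [17/20, 91/100)
  'f': [7/10 + 3/10*7/10, 7/10 + 3/10*1/1) = [91/100, 1/1) <- contains code 1901/2000
  emit 'f', narrow to [91/100, 1/1)
Step 3: interval [91/100, 1/1), width = 1/1 - 91/100 = 9/100
  'c': [91/100 + 9/100*0/1, 91/100 + 9/100*2/5) = [91/100, 473/500)
  'd': [91/100 + 9/100*2/5, 91/100 + 9/100*1/2) = [473/500, 191/200) <- contains code 1901/2000
  'a': [91/100 + 9/100*1/2, 91/100 + 9/100*7/10) = [191/200, 973/1000)
  'f': [91/100 + 9/100*7/10, 91/100 + 9/100*1/1) = [973/1000, 1/1)
  emit 'd', narrow to [473/500, 191/200)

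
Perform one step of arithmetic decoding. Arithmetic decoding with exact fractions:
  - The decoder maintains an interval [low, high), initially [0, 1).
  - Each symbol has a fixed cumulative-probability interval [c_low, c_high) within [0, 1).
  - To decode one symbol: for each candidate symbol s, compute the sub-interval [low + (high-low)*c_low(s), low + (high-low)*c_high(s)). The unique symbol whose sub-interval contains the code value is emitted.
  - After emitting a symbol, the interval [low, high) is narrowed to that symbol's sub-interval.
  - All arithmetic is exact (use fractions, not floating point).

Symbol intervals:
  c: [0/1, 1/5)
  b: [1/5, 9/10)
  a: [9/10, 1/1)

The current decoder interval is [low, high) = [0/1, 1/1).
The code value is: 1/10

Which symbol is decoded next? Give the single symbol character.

Interval width = high − low = 1/1 − 0/1 = 1/1
Scaled code = (code − low) / width = (1/10 − 0/1) / 1/1 = 1/10
  c: [0/1, 1/5) ← scaled code falls here ✓
  b: [1/5, 9/10) 
  a: [9/10, 1/1) 

Answer: c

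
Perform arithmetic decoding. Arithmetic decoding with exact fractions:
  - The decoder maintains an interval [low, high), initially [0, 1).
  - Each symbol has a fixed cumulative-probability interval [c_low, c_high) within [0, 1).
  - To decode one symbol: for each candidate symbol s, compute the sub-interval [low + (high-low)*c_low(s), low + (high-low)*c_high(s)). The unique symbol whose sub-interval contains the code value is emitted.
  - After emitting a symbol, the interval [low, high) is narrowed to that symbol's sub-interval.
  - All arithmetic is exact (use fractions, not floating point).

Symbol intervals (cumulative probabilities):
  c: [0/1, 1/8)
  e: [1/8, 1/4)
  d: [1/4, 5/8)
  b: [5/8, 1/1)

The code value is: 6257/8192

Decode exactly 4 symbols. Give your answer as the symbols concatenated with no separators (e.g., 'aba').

Answer: bdde

Derivation:
Step 1: interval [0/1, 1/1), width = 1/1 - 0/1 = 1/1
  'c': [0/1 + 1/1*0/1, 0/1 + 1/1*1/8) = [0/1, 1/8)
  'e': [0/1 + 1/1*1/8, 0/1 + 1/1*1/4) = [1/8, 1/4)
  'd': [0/1 + 1/1*1/4, 0/1 + 1/1*5/8) = [1/4, 5/8)
  'b': [0/1 + 1/1*5/8, 0/1 + 1/1*1/1) = [5/8, 1/1) <- contains code 6257/8192
  emit 'b', narrow to [5/8, 1/1)
Step 2: interval [5/8, 1/1), width = 1/1 - 5/8 = 3/8
  'c': [5/8 + 3/8*0/1, 5/8 + 3/8*1/8) = [5/8, 43/64)
  'e': [5/8 + 3/8*1/8, 5/8 + 3/8*1/4) = [43/64, 23/32)
  'd': [5/8 + 3/8*1/4, 5/8 + 3/8*5/8) = [23/32, 55/64) <- contains code 6257/8192
  'b': [5/8 + 3/8*5/8, 5/8 + 3/8*1/1) = [55/64, 1/1)
  emit 'd', narrow to [23/32, 55/64)
Step 3: interval [23/32, 55/64), width = 55/64 - 23/32 = 9/64
  'c': [23/32 + 9/64*0/1, 23/32 + 9/64*1/8) = [23/32, 377/512)
  'e': [23/32 + 9/64*1/8, 23/32 + 9/64*1/4) = [377/512, 193/256)
  'd': [23/32 + 9/64*1/4, 23/32 + 9/64*5/8) = [193/256, 413/512) <- contains code 6257/8192
  'b': [23/32 + 9/64*5/8, 23/32 + 9/64*1/1) = [413/512, 55/64)
  emit 'd', narrow to [193/256, 413/512)
Step 4: interval [193/256, 413/512), width = 413/512 - 193/256 = 27/512
  'c': [193/256 + 27/512*0/1, 193/256 + 27/512*1/8) = [193/256, 3115/4096)
  'e': [193/256 + 27/512*1/8, 193/256 + 27/512*1/4) = [3115/4096, 1571/2048) <- contains code 6257/8192
  'd': [193/256 + 27/512*1/4, 193/256 + 27/512*5/8) = [1571/2048, 3223/4096)
  'b': [193/256 + 27/512*5/8, 193/256 + 27/512*1/1) = [3223/4096, 413/512)
  emit 'e', narrow to [3115/4096, 1571/2048)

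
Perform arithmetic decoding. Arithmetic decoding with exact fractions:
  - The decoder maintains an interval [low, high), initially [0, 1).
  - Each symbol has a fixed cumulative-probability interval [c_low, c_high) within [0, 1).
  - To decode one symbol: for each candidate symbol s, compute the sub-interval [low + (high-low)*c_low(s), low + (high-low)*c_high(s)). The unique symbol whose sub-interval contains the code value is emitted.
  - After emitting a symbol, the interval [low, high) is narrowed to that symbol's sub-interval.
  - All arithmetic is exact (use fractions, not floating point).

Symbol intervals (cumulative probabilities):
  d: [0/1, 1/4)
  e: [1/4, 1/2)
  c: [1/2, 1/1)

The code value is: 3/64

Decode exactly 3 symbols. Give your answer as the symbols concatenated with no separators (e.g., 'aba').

Step 1: interval [0/1, 1/1), width = 1/1 - 0/1 = 1/1
  'd': [0/1 + 1/1*0/1, 0/1 + 1/1*1/4) = [0/1, 1/4) <- contains code 3/64
  'e': [0/1 + 1/1*1/4, 0/1 + 1/1*1/2) = [1/4, 1/2)
  'c': [0/1 + 1/1*1/2, 0/1 + 1/1*1/1) = [1/2, 1/1)
  emit 'd', narrow to [0/1, 1/4)
Step 2: interval [0/1, 1/4), width = 1/4 - 0/1 = 1/4
  'd': [0/1 + 1/4*0/1, 0/1 + 1/4*1/4) = [0/1, 1/16) <- contains code 3/64
  'e': [0/1 + 1/4*1/4, 0/1 + 1/4*1/2) = [1/16, 1/8)
  'c': [0/1 + 1/4*1/2, 0/1 + 1/4*1/1) = [1/8, 1/4)
  emit 'd', narrow to [0/1, 1/16)
Step 3: interval [0/1, 1/16), width = 1/16 - 0/1 = 1/16
  'd': [0/1 + 1/16*0/1, 0/1 + 1/16*1/4) = [0/1, 1/64)
  'e': [0/1 + 1/16*1/4, 0/1 + 1/16*1/2) = [1/64, 1/32)
  'c': [0/1 + 1/16*1/2, 0/1 + 1/16*1/1) = [1/32, 1/16) <- contains code 3/64
  emit 'c', narrow to [1/32, 1/16)

Answer: ddc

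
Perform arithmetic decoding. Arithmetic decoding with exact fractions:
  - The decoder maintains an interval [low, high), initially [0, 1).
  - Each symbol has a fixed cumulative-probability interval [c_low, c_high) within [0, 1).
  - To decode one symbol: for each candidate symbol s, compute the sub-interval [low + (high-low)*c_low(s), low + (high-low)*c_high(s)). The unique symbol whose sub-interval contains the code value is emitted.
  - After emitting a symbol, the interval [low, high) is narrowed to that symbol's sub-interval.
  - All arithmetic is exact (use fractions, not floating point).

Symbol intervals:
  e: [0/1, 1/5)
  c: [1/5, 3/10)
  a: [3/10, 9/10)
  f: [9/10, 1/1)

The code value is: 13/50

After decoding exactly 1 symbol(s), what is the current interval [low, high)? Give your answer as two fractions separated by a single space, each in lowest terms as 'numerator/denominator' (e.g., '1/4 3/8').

Step 1: interval [0/1, 1/1), width = 1/1 - 0/1 = 1/1
  'e': [0/1 + 1/1*0/1, 0/1 + 1/1*1/5) = [0/1, 1/5)
  'c': [0/1 + 1/1*1/5, 0/1 + 1/1*3/10) = [1/5, 3/10) <- contains code 13/50
  'a': [0/1 + 1/1*3/10, 0/1 + 1/1*9/10) = [3/10, 9/10)
  'f': [0/1 + 1/1*9/10, 0/1 + 1/1*1/1) = [9/10, 1/1)
  emit 'c', narrow to [1/5, 3/10)

Answer: 1/5 3/10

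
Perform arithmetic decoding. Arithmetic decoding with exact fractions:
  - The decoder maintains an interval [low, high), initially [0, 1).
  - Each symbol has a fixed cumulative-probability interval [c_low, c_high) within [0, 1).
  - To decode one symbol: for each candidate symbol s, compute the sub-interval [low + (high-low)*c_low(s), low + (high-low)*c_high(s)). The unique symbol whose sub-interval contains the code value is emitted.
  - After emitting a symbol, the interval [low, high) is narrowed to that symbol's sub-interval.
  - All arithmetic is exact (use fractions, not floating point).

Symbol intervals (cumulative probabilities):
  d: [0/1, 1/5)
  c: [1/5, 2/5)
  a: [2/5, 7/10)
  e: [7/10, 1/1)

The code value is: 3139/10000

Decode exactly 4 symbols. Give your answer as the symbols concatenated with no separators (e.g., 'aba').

Answer: caaa

Derivation:
Step 1: interval [0/1, 1/1), width = 1/1 - 0/1 = 1/1
  'd': [0/1 + 1/1*0/1, 0/1 + 1/1*1/5) = [0/1, 1/5)
  'c': [0/1 + 1/1*1/5, 0/1 + 1/1*2/5) = [1/5, 2/5) <- contains code 3139/10000
  'a': [0/1 + 1/1*2/5, 0/1 + 1/1*7/10) = [2/5, 7/10)
  'e': [0/1 + 1/1*7/10, 0/1 + 1/1*1/1) = [7/10, 1/1)
  emit 'c', narrow to [1/5, 2/5)
Step 2: interval [1/5, 2/5), width = 2/5 - 1/5 = 1/5
  'd': [1/5 + 1/5*0/1, 1/5 + 1/5*1/5) = [1/5, 6/25)
  'c': [1/5 + 1/5*1/5, 1/5 + 1/5*2/5) = [6/25, 7/25)
  'a': [1/5 + 1/5*2/5, 1/5 + 1/5*7/10) = [7/25, 17/50) <- contains code 3139/10000
  'e': [1/5 + 1/5*7/10, 1/5 + 1/5*1/1) = [17/50, 2/5)
  emit 'a', narrow to [7/25, 17/50)
Step 3: interval [7/25, 17/50), width = 17/50 - 7/25 = 3/50
  'd': [7/25 + 3/50*0/1, 7/25 + 3/50*1/5) = [7/25, 73/250)
  'c': [7/25 + 3/50*1/5, 7/25 + 3/50*2/5) = [73/250, 38/125)
  'a': [7/25 + 3/50*2/5, 7/25 + 3/50*7/10) = [38/125, 161/500) <- contains code 3139/10000
  'e': [7/25 + 3/50*7/10, 7/25 + 3/50*1/1) = [161/500, 17/50)
  emit 'a', narrow to [38/125, 161/500)
Step 4: interval [38/125, 161/500), width = 161/500 - 38/125 = 9/500
  'd': [38/125 + 9/500*0/1, 38/125 + 9/500*1/5) = [38/125, 769/2500)
  'c': [38/125 + 9/500*1/5, 38/125 + 9/500*2/5) = [769/2500, 389/1250)
  'a': [38/125 + 9/500*2/5, 38/125 + 9/500*7/10) = [389/1250, 1583/5000) <- contains code 3139/10000
  'e': [38/125 + 9/500*7/10, 38/125 + 9/500*1/1) = [1583/5000, 161/500)
  emit 'a', narrow to [389/1250, 1583/5000)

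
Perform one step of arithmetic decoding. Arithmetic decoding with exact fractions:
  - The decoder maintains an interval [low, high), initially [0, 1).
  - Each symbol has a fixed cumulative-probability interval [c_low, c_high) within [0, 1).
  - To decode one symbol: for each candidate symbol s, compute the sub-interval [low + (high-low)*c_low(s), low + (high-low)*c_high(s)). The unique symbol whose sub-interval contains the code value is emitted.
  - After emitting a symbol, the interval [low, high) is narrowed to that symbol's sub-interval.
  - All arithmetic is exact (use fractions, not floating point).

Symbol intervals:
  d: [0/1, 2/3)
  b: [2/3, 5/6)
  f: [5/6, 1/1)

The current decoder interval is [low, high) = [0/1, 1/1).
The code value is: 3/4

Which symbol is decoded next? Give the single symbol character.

Answer: b

Derivation:
Interval width = high − low = 1/1 − 0/1 = 1/1
Scaled code = (code − low) / width = (3/4 − 0/1) / 1/1 = 3/4
  d: [0/1, 2/3) 
  b: [2/3, 5/6) ← scaled code falls here ✓
  f: [5/6, 1/1) 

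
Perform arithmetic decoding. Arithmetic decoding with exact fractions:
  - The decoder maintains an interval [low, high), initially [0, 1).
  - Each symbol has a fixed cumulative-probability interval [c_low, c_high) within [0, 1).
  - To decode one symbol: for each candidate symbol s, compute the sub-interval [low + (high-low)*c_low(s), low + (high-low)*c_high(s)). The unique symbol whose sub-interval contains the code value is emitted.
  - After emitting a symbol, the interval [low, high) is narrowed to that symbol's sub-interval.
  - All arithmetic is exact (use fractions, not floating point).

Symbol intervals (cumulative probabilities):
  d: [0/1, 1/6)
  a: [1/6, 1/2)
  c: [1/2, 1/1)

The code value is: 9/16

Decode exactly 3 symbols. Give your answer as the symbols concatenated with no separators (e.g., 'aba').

Step 1: interval [0/1, 1/1), width = 1/1 - 0/1 = 1/1
  'd': [0/1 + 1/1*0/1, 0/1 + 1/1*1/6) = [0/1, 1/6)
  'a': [0/1 + 1/1*1/6, 0/1 + 1/1*1/2) = [1/6, 1/2)
  'c': [0/1 + 1/1*1/2, 0/1 + 1/1*1/1) = [1/2, 1/1) <- contains code 9/16
  emit 'c', narrow to [1/2, 1/1)
Step 2: interval [1/2, 1/1), width = 1/1 - 1/2 = 1/2
  'd': [1/2 + 1/2*0/1, 1/2 + 1/2*1/6) = [1/2, 7/12) <- contains code 9/16
  'a': [1/2 + 1/2*1/6, 1/2 + 1/2*1/2) = [7/12, 3/4)
  'c': [1/2 + 1/2*1/2, 1/2 + 1/2*1/1) = [3/4, 1/1)
  emit 'd', narrow to [1/2, 7/12)
Step 3: interval [1/2, 7/12), width = 7/12 - 1/2 = 1/12
  'd': [1/2 + 1/12*0/1, 1/2 + 1/12*1/6) = [1/2, 37/72)
  'a': [1/2 + 1/12*1/6, 1/2 + 1/12*1/2) = [37/72, 13/24)
  'c': [1/2 + 1/12*1/2, 1/2 + 1/12*1/1) = [13/24, 7/12) <- contains code 9/16
  emit 'c', narrow to [13/24, 7/12)

Answer: cdc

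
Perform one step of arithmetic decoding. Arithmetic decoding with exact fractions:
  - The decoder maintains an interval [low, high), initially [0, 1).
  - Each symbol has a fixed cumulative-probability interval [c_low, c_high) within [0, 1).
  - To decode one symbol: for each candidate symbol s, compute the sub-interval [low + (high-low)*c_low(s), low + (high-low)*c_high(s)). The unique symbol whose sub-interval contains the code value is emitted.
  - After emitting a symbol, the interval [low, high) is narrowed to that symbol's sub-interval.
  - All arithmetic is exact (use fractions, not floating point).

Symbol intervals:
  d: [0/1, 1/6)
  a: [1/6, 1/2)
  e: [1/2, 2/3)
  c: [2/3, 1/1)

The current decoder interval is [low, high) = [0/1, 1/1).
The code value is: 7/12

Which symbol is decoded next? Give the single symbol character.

Interval width = high − low = 1/1 − 0/1 = 1/1
Scaled code = (code − low) / width = (7/12 − 0/1) / 1/1 = 7/12
  d: [0/1, 1/6) 
  a: [1/6, 1/2) 
  e: [1/2, 2/3) ← scaled code falls here ✓
  c: [2/3, 1/1) 

Answer: e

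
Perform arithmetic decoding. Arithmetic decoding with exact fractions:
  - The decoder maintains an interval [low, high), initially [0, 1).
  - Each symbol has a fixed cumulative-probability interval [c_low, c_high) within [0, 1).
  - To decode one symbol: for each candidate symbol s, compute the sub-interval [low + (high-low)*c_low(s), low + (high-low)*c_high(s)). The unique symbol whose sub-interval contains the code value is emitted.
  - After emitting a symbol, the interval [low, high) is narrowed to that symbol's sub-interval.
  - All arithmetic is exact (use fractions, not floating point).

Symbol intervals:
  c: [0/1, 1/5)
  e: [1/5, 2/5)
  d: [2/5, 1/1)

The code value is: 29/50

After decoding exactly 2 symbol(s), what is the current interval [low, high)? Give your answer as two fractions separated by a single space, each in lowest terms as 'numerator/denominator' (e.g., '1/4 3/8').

Step 1: interval [0/1, 1/1), width = 1/1 - 0/1 = 1/1
  'c': [0/1 + 1/1*0/1, 0/1 + 1/1*1/5) = [0/1, 1/5)
  'e': [0/1 + 1/1*1/5, 0/1 + 1/1*2/5) = [1/5, 2/5)
  'd': [0/1 + 1/1*2/5, 0/1 + 1/1*1/1) = [2/5, 1/1) <- contains code 29/50
  emit 'd', narrow to [2/5, 1/1)
Step 2: interval [2/5, 1/1), width = 1/1 - 2/5 = 3/5
  'c': [2/5 + 3/5*0/1, 2/5 + 3/5*1/5) = [2/5, 13/25)
  'e': [2/5 + 3/5*1/5, 2/5 + 3/5*2/5) = [13/25, 16/25) <- contains code 29/50
  'd': [2/5 + 3/5*2/5, 2/5 + 3/5*1/1) = [16/25, 1/1)
  emit 'e', narrow to [13/25, 16/25)

Answer: 13/25 16/25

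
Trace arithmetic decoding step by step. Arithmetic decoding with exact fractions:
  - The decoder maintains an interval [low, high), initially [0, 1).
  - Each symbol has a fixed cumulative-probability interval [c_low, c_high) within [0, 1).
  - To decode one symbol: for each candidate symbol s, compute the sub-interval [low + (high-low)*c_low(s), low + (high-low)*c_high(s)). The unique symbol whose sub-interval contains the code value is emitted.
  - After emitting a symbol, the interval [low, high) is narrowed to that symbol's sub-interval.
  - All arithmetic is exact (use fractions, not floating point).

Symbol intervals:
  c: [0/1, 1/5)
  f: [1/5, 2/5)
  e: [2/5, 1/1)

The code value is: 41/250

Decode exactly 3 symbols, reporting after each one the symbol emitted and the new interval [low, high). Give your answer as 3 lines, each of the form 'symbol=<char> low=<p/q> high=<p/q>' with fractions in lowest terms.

Step 1: interval [0/1, 1/1), width = 1/1 - 0/1 = 1/1
  'c': [0/1 + 1/1*0/1, 0/1 + 1/1*1/5) = [0/1, 1/5) <- contains code 41/250
  'f': [0/1 + 1/1*1/5, 0/1 + 1/1*2/5) = [1/5, 2/5)
  'e': [0/1 + 1/1*2/5, 0/1 + 1/1*1/1) = [2/5, 1/1)
  emit 'c', narrow to [0/1, 1/5)
Step 2: interval [0/1, 1/5), width = 1/5 - 0/1 = 1/5
  'c': [0/1 + 1/5*0/1, 0/1 + 1/5*1/5) = [0/1, 1/25)
  'f': [0/1 + 1/5*1/5, 0/1 + 1/5*2/5) = [1/25, 2/25)
  'e': [0/1 + 1/5*2/5, 0/1 + 1/5*1/1) = [2/25, 1/5) <- contains code 41/250
  emit 'e', narrow to [2/25, 1/5)
Step 3: interval [2/25, 1/5), width = 1/5 - 2/25 = 3/25
  'c': [2/25 + 3/25*0/1, 2/25 + 3/25*1/5) = [2/25, 13/125)
  'f': [2/25 + 3/25*1/5, 2/25 + 3/25*2/5) = [13/125, 16/125)
  'e': [2/25 + 3/25*2/5, 2/25 + 3/25*1/1) = [16/125, 1/5) <- contains code 41/250
  emit 'e', narrow to [16/125, 1/5)

Answer: symbol=c low=0/1 high=1/5
symbol=e low=2/25 high=1/5
symbol=e low=16/125 high=1/5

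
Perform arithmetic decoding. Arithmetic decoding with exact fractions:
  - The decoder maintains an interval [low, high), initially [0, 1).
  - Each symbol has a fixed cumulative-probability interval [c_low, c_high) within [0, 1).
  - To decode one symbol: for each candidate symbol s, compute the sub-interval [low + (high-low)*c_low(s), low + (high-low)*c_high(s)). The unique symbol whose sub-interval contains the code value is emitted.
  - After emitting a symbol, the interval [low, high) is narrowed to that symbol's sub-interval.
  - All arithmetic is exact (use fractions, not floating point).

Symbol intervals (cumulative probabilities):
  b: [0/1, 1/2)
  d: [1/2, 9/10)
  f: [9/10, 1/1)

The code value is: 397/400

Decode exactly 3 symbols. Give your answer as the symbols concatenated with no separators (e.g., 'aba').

Step 1: interval [0/1, 1/1), width = 1/1 - 0/1 = 1/1
  'b': [0/1 + 1/1*0/1, 0/1 + 1/1*1/2) = [0/1, 1/2)
  'd': [0/1 + 1/1*1/2, 0/1 + 1/1*9/10) = [1/2, 9/10)
  'f': [0/1 + 1/1*9/10, 0/1 + 1/1*1/1) = [9/10, 1/1) <- contains code 397/400
  emit 'f', narrow to [9/10, 1/1)
Step 2: interval [9/10, 1/1), width = 1/1 - 9/10 = 1/10
  'b': [9/10 + 1/10*0/1, 9/10 + 1/10*1/2) = [9/10, 19/20)
  'd': [9/10 + 1/10*1/2, 9/10 + 1/10*9/10) = [19/20, 99/100)
  'f': [9/10 + 1/10*9/10, 9/10 + 1/10*1/1) = [99/100, 1/1) <- contains code 397/400
  emit 'f', narrow to [99/100, 1/1)
Step 3: interval [99/100, 1/1), width = 1/1 - 99/100 = 1/100
  'b': [99/100 + 1/100*0/1, 99/100 + 1/100*1/2) = [99/100, 199/200) <- contains code 397/400
  'd': [99/100 + 1/100*1/2, 99/100 + 1/100*9/10) = [199/200, 999/1000)
  'f': [99/100 + 1/100*9/10, 99/100 + 1/100*1/1) = [999/1000, 1/1)
  emit 'b', narrow to [99/100, 199/200)

Answer: ffb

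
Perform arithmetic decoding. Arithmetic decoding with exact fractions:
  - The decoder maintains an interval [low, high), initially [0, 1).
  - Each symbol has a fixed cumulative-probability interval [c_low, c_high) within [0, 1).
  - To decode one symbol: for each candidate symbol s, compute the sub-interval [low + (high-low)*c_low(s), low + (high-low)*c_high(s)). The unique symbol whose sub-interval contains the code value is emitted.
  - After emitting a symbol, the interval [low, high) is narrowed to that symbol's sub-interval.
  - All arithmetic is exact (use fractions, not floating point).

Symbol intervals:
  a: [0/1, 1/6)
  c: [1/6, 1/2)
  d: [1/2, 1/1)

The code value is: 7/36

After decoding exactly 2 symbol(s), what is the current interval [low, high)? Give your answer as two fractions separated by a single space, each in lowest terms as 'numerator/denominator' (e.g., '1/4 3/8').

Answer: 1/6 2/9

Derivation:
Step 1: interval [0/1, 1/1), width = 1/1 - 0/1 = 1/1
  'a': [0/1 + 1/1*0/1, 0/1 + 1/1*1/6) = [0/1, 1/6)
  'c': [0/1 + 1/1*1/6, 0/1 + 1/1*1/2) = [1/6, 1/2) <- contains code 7/36
  'd': [0/1 + 1/1*1/2, 0/1 + 1/1*1/1) = [1/2, 1/1)
  emit 'c', narrow to [1/6, 1/2)
Step 2: interval [1/6, 1/2), width = 1/2 - 1/6 = 1/3
  'a': [1/6 + 1/3*0/1, 1/6 + 1/3*1/6) = [1/6, 2/9) <- contains code 7/36
  'c': [1/6 + 1/3*1/6, 1/6 + 1/3*1/2) = [2/9, 1/3)
  'd': [1/6 + 1/3*1/2, 1/6 + 1/3*1/1) = [1/3, 1/2)
  emit 'a', narrow to [1/6, 2/9)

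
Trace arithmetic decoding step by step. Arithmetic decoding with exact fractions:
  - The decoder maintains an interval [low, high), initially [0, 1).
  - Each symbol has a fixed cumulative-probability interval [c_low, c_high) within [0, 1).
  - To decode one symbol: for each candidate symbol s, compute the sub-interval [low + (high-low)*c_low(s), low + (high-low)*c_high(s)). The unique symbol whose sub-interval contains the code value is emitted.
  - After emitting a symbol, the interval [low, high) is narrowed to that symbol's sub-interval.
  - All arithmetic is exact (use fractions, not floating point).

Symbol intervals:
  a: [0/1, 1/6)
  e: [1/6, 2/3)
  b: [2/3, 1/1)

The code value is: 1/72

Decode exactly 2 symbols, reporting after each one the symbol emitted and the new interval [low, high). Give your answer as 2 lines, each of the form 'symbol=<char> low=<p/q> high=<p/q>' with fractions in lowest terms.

Answer: symbol=a low=0/1 high=1/6
symbol=a low=0/1 high=1/36

Derivation:
Step 1: interval [0/1, 1/1), width = 1/1 - 0/1 = 1/1
  'a': [0/1 + 1/1*0/1, 0/1 + 1/1*1/6) = [0/1, 1/6) <- contains code 1/72
  'e': [0/1 + 1/1*1/6, 0/1 + 1/1*2/3) = [1/6, 2/3)
  'b': [0/1 + 1/1*2/3, 0/1 + 1/1*1/1) = [2/3, 1/1)
  emit 'a', narrow to [0/1, 1/6)
Step 2: interval [0/1, 1/6), width = 1/6 - 0/1 = 1/6
  'a': [0/1 + 1/6*0/1, 0/1 + 1/6*1/6) = [0/1, 1/36) <- contains code 1/72
  'e': [0/1 + 1/6*1/6, 0/1 + 1/6*2/3) = [1/36, 1/9)
  'b': [0/1 + 1/6*2/3, 0/1 + 1/6*1/1) = [1/9, 1/6)
  emit 'a', narrow to [0/1, 1/36)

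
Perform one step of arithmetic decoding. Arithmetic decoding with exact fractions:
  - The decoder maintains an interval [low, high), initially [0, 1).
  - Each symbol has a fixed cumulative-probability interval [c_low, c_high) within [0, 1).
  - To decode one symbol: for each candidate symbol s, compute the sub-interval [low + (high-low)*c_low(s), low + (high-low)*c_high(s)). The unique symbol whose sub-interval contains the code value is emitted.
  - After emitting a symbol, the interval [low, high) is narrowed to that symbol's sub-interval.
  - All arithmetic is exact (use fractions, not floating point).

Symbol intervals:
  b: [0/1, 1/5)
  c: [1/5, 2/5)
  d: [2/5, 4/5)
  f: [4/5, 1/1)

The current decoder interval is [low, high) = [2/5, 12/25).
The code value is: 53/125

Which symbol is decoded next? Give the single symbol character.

Interval width = high − low = 12/25 − 2/5 = 2/25
Scaled code = (code − low) / width = (53/125 − 2/5) / 2/25 = 3/10
  b: [0/1, 1/5) 
  c: [1/5, 2/5) ← scaled code falls here ✓
  d: [2/5, 4/5) 
  f: [4/5, 1/1) 

Answer: c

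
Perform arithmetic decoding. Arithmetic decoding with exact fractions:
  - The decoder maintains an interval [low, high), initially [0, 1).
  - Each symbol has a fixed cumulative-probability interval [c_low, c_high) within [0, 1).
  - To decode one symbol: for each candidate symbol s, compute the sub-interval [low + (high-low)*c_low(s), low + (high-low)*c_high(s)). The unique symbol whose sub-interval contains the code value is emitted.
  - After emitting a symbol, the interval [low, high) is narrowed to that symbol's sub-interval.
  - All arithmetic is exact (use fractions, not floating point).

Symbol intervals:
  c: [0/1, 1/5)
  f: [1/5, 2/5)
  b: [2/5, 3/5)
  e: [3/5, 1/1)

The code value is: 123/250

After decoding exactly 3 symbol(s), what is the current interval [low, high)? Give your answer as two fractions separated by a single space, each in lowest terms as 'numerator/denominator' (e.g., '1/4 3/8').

Step 1: interval [0/1, 1/1), width = 1/1 - 0/1 = 1/1
  'c': [0/1 + 1/1*0/1, 0/1 + 1/1*1/5) = [0/1, 1/5)
  'f': [0/1 + 1/1*1/5, 0/1 + 1/1*2/5) = [1/5, 2/5)
  'b': [0/1 + 1/1*2/5, 0/1 + 1/1*3/5) = [2/5, 3/5) <- contains code 123/250
  'e': [0/1 + 1/1*3/5, 0/1 + 1/1*1/1) = [3/5, 1/1)
  emit 'b', narrow to [2/5, 3/5)
Step 2: interval [2/5, 3/5), width = 3/5 - 2/5 = 1/5
  'c': [2/5 + 1/5*0/1, 2/5 + 1/5*1/5) = [2/5, 11/25)
  'f': [2/5 + 1/5*1/5, 2/5 + 1/5*2/5) = [11/25, 12/25)
  'b': [2/5 + 1/5*2/5, 2/5 + 1/5*3/5) = [12/25, 13/25) <- contains code 123/250
  'e': [2/5 + 1/5*3/5, 2/5 + 1/5*1/1) = [13/25, 3/5)
  emit 'b', narrow to [12/25, 13/25)
Step 3: interval [12/25, 13/25), width = 13/25 - 12/25 = 1/25
  'c': [12/25 + 1/25*0/1, 12/25 + 1/25*1/5) = [12/25, 61/125)
  'f': [12/25 + 1/25*1/5, 12/25 + 1/25*2/5) = [61/125, 62/125) <- contains code 123/250
  'b': [12/25 + 1/25*2/5, 12/25 + 1/25*3/5) = [62/125, 63/125)
  'e': [12/25 + 1/25*3/5, 12/25 + 1/25*1/1) = [63/125, 13/25)
  emit 'f', narrow to [61/125, 62/125)

Answer: 61/125 62/125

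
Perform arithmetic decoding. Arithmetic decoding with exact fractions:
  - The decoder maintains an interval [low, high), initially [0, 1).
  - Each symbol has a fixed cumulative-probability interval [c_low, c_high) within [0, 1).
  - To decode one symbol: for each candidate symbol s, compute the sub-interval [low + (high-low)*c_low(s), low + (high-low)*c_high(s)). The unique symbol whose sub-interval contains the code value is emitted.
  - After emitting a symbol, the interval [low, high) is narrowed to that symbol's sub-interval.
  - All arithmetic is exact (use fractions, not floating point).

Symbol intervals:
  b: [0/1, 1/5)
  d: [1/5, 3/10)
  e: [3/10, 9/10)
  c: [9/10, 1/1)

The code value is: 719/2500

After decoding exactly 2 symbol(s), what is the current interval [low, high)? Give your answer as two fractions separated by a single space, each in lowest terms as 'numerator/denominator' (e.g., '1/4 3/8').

Answer: 23/100 29/100

Derivation:
Step 1: interval [0/1, 1/1), width = 1/1 - 0/1 = 1/1
  'b': [0/1 + 1/1*0/1, 0/1 + 1/1*1/5) = [0/1, 1/5)
  'd': [0/1 + 1/1*1/5, 0/1 + 1/1*3/10) = [1/5, 3/10) <- contains code 719/2500
  'e': [0/1 + 1/1*3/10, 0/1 + 1/1*9/10) = [3/10, 9/10)
  'c': [0/1 + 1/1*9/10, 0/1 + 1/1*1/1) = [9/10, 1/1)
  emit 'd', narrow to [1/5, 3/10)
Step 2: interval [1/5, 3/10), width = 3/10 - 1/5 = 1/10
  'b': [1/5 + 1/10*0/1, 1/5 + 1/10*1/5) = [1/5, 11/50)
  'd': [1/5 + 1/10*1/5, 1/5 + 1/10*3/10) = [11/50, 23/100)
  'e': [1/5 + 1/10*3/10, 1/5 + 1/10*9/10) = [23/100, 29/100) <- contains code 719/2500
  'c': [1/5 + 1/10*9/10, 1/5 + 1/10*1/1) = [29/100, 3/10)
  emit 'e', narrow to [23/100, 29/100)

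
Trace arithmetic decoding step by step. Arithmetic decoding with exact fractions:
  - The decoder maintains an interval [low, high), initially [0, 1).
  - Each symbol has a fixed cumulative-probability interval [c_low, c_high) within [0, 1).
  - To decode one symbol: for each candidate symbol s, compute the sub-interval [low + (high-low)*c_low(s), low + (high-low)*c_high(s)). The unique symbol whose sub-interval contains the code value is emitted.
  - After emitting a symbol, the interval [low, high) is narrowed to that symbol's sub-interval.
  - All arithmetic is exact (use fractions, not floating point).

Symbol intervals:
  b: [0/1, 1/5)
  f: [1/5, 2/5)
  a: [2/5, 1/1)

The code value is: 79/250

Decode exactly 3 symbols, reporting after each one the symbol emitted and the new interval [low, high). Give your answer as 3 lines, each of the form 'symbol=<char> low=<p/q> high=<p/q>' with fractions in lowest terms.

Answer: symbol=f low=1/5 high=2/5
symbol=a low=7/25 high=2/5
symbol=f low=38/125 high=41/125

Derivation:
Step 1: interval [0/1, 1/1), width = 1/1 - 0/1 = 1/1
  'b': [0/1 + 1/1*0/1, 0/1 + 1/1*1/5) = [0/1, 1/5)
  'f': [0/1 + 1/1*1/5, 0/1 + 1/1*2/5) = [1/5, 2/5) <- contains code 79/250
  'a': [0/1 + 1/1*2/5, 0/1 + 1/1*1/1) = [2/5, 1/1)
  emit 'f', narrow to [1/5, 2/5)
Step 2: interval [1/5, 2/5), width = 2/5 - 1/5 = 1/5
  'b': [1/5 + 1/5*0/1, 1/5 + 1/5*1/5) = [1/5, 6/25)
  'f': [1/5 + 1/5*1/5, 1/5 + 1/5*2/5) = [6/25, 7/25)
  'a': [1/5 + 1/5*2/5, 1/5 + 1/5*1/1) = [7/25, 2/5) <- contains code 79/250
  emit 'a', narrow to [7/25, 2/5)
Step 3: interval [7/25, 2/5), width = 2/5 - 7/25 = 3/25
  'b': [7/25 + 3/25*0/1, 7/25 + 3/25*1/5) = [7/25, 38/125)
  'f': [7/25 + 3/25*1/5, 7/25 + 3/25*2/5) = [38/125, 41/125) <- contains code 79/250
  'a': [7/25 + 3/25*2/5, 7/25 + 3/25*1/1) = [41/125, 2/5)
  emit 'f', narrow to [38/125, 41/125)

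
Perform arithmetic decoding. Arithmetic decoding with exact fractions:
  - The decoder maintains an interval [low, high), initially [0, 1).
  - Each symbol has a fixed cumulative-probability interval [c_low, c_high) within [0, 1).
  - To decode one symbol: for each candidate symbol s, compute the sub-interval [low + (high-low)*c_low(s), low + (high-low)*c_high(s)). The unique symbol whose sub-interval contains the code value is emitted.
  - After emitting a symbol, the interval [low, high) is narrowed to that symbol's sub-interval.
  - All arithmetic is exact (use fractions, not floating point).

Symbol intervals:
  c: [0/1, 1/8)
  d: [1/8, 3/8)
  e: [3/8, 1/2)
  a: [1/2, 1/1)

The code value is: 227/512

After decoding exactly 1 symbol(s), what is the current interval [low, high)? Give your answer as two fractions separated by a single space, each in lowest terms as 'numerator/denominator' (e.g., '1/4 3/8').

Step 1: interval [0/1, 1/1), width = 1/1 - 0/1 = 1/1
  'c': [0/1 + 1/1*0/1, 0/1 + 1/1*1/8) = [0/1, 1/8)
  'd': [0/1 + 1/1*1/8, 0/1 + 1/1*3/8) = [1/8, 3/8)
  'e': [0/1 + 1/1*3/8, 0/1 + 1/1*1/2) = [3/8, 1/2) <- contains code 227/512
  'a': [0/1 + 1/1*1/2, 0/1 + 1/1*1/1) = [1/2, 1/1)
  emit 'e', narrow to [3/8, 1/2)

Answer: 3/8 1/2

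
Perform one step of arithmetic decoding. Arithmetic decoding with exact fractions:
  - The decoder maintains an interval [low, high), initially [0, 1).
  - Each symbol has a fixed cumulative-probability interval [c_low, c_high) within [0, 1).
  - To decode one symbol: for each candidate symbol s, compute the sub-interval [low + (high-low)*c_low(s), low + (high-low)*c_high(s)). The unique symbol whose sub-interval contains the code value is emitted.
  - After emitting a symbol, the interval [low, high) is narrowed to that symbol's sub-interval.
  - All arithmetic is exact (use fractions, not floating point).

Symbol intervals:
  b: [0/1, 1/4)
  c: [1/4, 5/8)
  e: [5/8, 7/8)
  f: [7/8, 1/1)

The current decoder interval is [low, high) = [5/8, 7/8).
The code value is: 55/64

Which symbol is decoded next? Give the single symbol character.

Answer: f

Derivation:
Interval width = high − low = 7/8 − 5/8 = 1/4
Scaled code = (code − low) / width = (55/64 − 5/8) / 1/4 = 15/16
  b: [0/1, 1/4) 
  c: [1/4, 5/8) 
  e: [5/8, 7/8) 
  f: [7/8, 1/1) ← scaled code falls here ✓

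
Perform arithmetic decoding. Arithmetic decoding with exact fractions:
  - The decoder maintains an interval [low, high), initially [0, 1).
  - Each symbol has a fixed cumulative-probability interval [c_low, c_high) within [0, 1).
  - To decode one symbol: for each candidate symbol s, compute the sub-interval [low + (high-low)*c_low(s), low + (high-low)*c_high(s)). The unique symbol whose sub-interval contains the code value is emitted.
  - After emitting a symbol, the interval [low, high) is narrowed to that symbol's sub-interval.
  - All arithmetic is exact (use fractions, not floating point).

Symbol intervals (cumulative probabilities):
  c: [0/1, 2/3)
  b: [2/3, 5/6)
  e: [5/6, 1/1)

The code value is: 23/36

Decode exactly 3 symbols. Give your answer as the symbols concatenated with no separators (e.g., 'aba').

Step 1: interval [0/1, 1/1), width = 1/1 - 0/1 = 1/1
  'c': [0/1 + 1/1*0/1, 0/1 + 1/1*2/3) = [0/1, 2/3) <- contains code 23/36
  'b': [0/1 + 1/1*2/3, 0/1 + 1/1*5/6) = [2/3, 5/6)
  'e': [0/1 + 1/1*5/6, 0/1 + 1/1*1/1) = [5/6, 1/1)
  emit 'c', narrow to [0/1, 2/3)
Step 2: interval [0/1, 2/3), width = 2/3 - 0/1 = 2/3
  'c': [0/1 + 2/3*0/1, 0/1 + 2/3*2/3) = [0/1, 4/9)
  'b': [0/1 + 2/3*2/3, 0/1 + 2/3*5/6) = [4/9, 5/9)
  'e': [0/1 + 2/3*5/6, 0/1 + 2/3*1/1) = [5/9, 2/3) <- contains code 23/36
  emit 'e', narrow to [5/9, 2/3)
Step 3: interval [5/9, 2/3), width = 2/3 - 5/9 = 1/9
  'c': [5/9 + 1/9*0/1, 5/9 + 1/9*2/3) = [5/9, 17/27)
  'b': [5/9 + 1/9*2/3, 5/9 + 1/9*5/6) = [17/27, 35/54) <- contains code 23/36
  'e': [5/9 + 1/9*5/6, 5/9 + 1/9*1/1) = [35/54, 2/3)
  emit 'b', narrow to [17/27, 35/54)

Answer: ceb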